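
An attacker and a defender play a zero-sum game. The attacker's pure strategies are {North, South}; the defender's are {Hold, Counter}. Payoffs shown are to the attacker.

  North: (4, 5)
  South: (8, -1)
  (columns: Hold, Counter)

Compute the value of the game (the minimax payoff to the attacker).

Row minima: North → 4, South → -1; maximin = 4.
Column maxima: Hold → 8, Counter → 5; minimax = 5.
4 ≠ 5, so there is no saddle point; optimal play is mixed.
Let the attacker play North with probability p. Expected payoff against Hold: 4p + 8(1−p) = −4p + 8; against Counter: 5p + (-1)(1−p) = 6p − 1.
Setting these equal: −4p + 8 = 6p − 1 ⇒ −10p = -9 ⇒ p = 9/10, and the value is (-4)·(9/10) + 8 = 22/5.
For the defender: with q = P(Hold), equating North's and South's payoffs gives −q + 5 = 9q − 1 ⇒ q = 3/5.

22/5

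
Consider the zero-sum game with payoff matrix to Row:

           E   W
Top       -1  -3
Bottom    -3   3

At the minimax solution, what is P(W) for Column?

Row minima: Top → -3, Bottom → -3; maximin = -3.
Column maxima: E → -1, W → 3; minimax = -1.
-3 ≠ -1, so there is no saddle point; optimal play is mixed.
Let Row play Top with probability p. Expected payoff against E: (-1)p + (-3)(1−p) = 2p − 3; against W: (-3)p + 3(1−p) = −6p + 3.
Setting these equal: 2p − 3 = −6p + 3 ⇒ 8p = 6 ⇒ p = 3/4, and the value is (2)·(3/4) − 3 = -3/2.
For Column: with q = P(E), equating Top's and Bottom's payoffs gives 2q − 3 = −6q + 3 ⇒ q = 3/4.

1/4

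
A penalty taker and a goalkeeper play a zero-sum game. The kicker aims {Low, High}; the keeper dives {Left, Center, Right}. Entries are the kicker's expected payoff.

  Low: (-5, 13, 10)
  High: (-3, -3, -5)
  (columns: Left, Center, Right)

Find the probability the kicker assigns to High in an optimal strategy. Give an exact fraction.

15/17

Row minima: Low → -5, High → -5; maximin = -5.
Column maxima: Left → -3, Center → 13, Right → 10; minimax = -3.
-5 ≠ -3, so there is no saddle point; optimal play is mixed.
Center is strictly dominated by Right (it gives the kicker strictly more in every row), so the keeper never plays it.
On the remaining 2×2 (Low, High vs Left, Right):
Let the kicker play Low with probability p. Expected payoff against Left: (-5)p + (-3)(1−p) = −2p − 3; against Right: 10p + (-5)(1−p) = 15p − 5.
Setting these equal: −2p − 3 = 15p − 5 ⇒ −17p = -2 ⇒ p = 2/17, and the value is (-2)·(2/17) − 3 = -55/17.
For the keeper: with q = P(Left), equating Low's and High's payoffs gives −15q + 10 = 2q − 5 ⇒ q = 15/17.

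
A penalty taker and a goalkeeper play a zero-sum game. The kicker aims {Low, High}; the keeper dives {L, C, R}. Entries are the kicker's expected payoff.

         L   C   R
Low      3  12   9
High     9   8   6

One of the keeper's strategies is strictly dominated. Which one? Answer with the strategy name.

C

R holds the kicker's payoff strictly below C in every row: 9 < 12, 6 < 8.
So C is strictly dominated for the keeper.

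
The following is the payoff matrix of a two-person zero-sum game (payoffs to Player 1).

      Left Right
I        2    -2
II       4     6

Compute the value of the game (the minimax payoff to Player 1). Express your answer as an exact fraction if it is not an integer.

4

Row minima: I → -2, II → 4; maximin = 4.
Column maxima: Left → 4, Right → 6; minimax = 4.
Since maximin = minimax = 4, there is a saddle point and the value is 4.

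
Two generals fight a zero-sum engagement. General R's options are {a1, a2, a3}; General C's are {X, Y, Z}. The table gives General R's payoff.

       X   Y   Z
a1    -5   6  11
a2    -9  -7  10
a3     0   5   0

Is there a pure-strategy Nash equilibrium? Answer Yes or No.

Yes

Row minima: a1 → -5, a2 → -9, a3 → 0; maximin = 0.
Column maxima: X → 0, Y → 6, Z → 11; minimax = 0.
maximin = minimax = 0, so a saddle point exists.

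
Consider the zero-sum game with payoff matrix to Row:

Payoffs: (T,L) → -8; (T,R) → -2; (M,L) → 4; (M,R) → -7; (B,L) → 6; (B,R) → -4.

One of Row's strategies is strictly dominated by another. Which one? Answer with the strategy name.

B gives a strictly higher payoff than M against every column: 6 > 4, -4 > -7.
So M is strictly dominated and Row never plays it.

M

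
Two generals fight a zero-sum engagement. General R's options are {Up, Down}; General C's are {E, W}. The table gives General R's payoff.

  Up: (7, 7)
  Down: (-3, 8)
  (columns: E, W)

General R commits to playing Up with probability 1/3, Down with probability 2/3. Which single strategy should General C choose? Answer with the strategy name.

E

If General C plays E, General R's expected payoff is (1/3)·7 + (2/3)·(-3) = 1/3.
If General C plays W, General R's expected payoff is (1/3)·7 + (2/3)·8 = 23/3.
General C minimizes General R's payoff; the smallest is 1/3, so the best response is E.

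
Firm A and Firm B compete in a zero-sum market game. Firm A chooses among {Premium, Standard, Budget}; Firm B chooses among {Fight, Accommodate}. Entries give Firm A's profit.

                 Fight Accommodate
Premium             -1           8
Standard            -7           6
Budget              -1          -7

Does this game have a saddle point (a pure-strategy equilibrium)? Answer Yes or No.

Row minima: Premium → -1, Standard → -7, Budget → -7; maximin = -1.
Column maxima: Fight → -1, Accommodate → 8; minimax = -1.
maximin = minimax = -1, so a saddle point exists.

Yes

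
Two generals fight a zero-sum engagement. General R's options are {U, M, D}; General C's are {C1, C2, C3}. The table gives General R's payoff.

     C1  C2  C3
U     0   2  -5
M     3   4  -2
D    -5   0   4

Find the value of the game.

Row minima: U → -5, M → -2, D → -5; maximin = -2.
Column maxima: C1 → 3, C2 → 4, C3 → 4; minimax = 3.
-2 ≠ 3, so there is no saddle point; optimal play is mixed.
U is strictly dominated by M, so General R never plays it.
C2 is strictly dominated by C1 (it gives General R strictly more in every row), so General C never plays it.
On the remaining 2×2 (M, D vs C1, C3):
Let General R play M with probability p. Expected payoff against C1: 3p + (-5)(1−p) = 8p − 5; against C3: (-2)p + 4(1−p) = −6p + 4.
Setting these equal: 8p − 5 = −6p + 4 ⇒ 14p = 9 ⇒ p = 9/14, and the value is (8)·(9/14) − 5 = 1/7.
For General C: with q = P(C1), equating M's and D's payoffs gives 5q − 2 = −9q + 4 ⇒ q = 3/7.

1/7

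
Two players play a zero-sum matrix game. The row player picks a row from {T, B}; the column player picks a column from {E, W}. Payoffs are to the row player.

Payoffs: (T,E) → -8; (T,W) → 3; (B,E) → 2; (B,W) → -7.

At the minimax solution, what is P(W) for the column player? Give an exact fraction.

Row minima: T → -8, B → -7; maximin = -7.
Column maxima: E → 2, W → 3; minimax = 2.
-7 ≠ 2, so there is no saddle point; optimal play is mixed.
Let the row player play T with probability p. Expected payoff against E: (-8)p + 2(1−p) = −10p + 2; against W: 3p + (-7)(1−p) = 10p − 7.
Setting these equal: −10p + 2 = 10p − 7 ⇒ −20p = -9 ⇒ p = 9/20, and the value is (-10)·(9/20) + 2 = -5/2.
For the column player: with q = P(E), equating T's and B's payoffs gives −11q + 3 = 9q − 7 ⇒ q = 1/2.

1/2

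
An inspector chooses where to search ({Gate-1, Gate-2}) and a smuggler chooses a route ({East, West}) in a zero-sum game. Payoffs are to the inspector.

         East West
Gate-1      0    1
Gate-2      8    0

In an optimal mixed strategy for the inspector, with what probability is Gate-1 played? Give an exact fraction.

Row minima: Gate-1 → 0, Gate-2 → 0; maximin = 0.
Column maxima: East → 8, West → 1; minimax = 1.
0 ≠ 1, so there is no saddle point; optimal play is mixed.
Let the inspector play Gate-1 with probability p. Expected payoff against East: 0p + 8(1−p) = −8p + 8; against West: 1p + 0(1−p) = p.
Setting these equal: −8p + 8 = p ⇒ −9p = -8 ⇒ p = 8/9, and the value is (-8)·(8/9) + 8 = 8/9.
For the smuggler: with q = P(East), equating Gate-1's and Gate-2's payoffs gives −q + 1 = 8q ⇒ q = 1/9.

8/9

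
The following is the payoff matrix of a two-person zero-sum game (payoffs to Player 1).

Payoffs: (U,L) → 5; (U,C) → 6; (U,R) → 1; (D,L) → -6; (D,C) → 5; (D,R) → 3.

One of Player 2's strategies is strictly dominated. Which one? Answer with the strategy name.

C

L holds Player 1's payoff strictly below C in every row: 5 < 6, -6 < 5.
So C is strictly dominated for Player 2.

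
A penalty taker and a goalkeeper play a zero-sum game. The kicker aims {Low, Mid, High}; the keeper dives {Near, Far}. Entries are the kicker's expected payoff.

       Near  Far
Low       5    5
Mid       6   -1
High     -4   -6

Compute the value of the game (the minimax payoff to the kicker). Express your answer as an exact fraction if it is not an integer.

5

Row minima: Low → 5, Mid → -1, High → -6; maximin = 5.
Column maxima: Near → 6, Far → 5; minimax = 5.
Since maximin = minimax = 5, there is a saddle point and the value is 5.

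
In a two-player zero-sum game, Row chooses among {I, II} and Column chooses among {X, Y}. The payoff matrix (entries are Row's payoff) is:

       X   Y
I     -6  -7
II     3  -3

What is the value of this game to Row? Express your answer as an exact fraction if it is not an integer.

Row minima: I → -7, II → -3; maximin = -3.
Column maxima: X → 3, Y → -3; minimax = -3.
Since maximin = minimax = -3, there is a saddle point and the value is -3.

-3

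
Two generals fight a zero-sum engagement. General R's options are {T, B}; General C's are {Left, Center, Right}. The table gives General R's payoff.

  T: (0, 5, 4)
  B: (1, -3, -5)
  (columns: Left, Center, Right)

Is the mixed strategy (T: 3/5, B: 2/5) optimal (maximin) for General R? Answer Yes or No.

Yes

Against Left this mix gives (3/5)·0 + (2/5)·1 = 2/5.
Against Center this mix gives (3/5)·5 + (2/5)·(-3) = 9/5.
Against Right this mix gives (3/5)·4 + (2/5)·(-5) = 2/5.
All of General C's active replies (Left, Right) yield 2/5, and no column does worse for General R. The mix makes General C indifferent and guarantees 2/5, so it is optimal.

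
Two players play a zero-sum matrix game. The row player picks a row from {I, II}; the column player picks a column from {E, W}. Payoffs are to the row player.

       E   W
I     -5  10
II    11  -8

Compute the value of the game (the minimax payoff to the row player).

Row minima: I → -5, II → -8; maximin = -5.
Column maxima: E → 11, W → 10; minimax = 10.
-5 ≠ 10, so there is no saddle point; optimal play is mixed.
Let the row player play I with probability p. Expected payoff against E: (-5)p + 11(1−p) = −16p + 11; against W: 10p + (-8)(1−p) = 18p − 8.
Setting these equal: −16p + 11 = 18p − 8 ⇒ −34p = -19 ⇒ p = 19/34, and the value is (-16)·(19/34) + 11 = 35/17.
For the column player: with q = P(E), equating I's and II's payoffs gives −15q + 10 = 19q − 8 ⇒ q = 9/17.

35/17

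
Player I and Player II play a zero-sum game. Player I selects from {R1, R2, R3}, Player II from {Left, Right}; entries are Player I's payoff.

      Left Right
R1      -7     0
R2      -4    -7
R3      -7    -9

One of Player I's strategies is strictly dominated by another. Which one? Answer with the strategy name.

R3

R2 gives a strictly higher payoff than R3 against every column: -4 > -7, -7 > -9.
So R3 is strictly dominated and Player I never plays it.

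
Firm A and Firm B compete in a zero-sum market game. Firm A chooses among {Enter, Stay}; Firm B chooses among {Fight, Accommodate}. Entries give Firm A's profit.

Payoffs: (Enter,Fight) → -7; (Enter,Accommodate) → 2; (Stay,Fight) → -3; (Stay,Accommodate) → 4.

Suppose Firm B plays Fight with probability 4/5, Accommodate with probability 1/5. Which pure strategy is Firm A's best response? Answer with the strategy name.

Expected payoff of Enter: (4/5)·(-7) + (1/5)·2 = -26/5.
Expected payoff of Stay: (4/5)·(-3) + (1/5)·4 = -8/5.
The largest is -8/5, so Firm A's best response is Stay.

Stay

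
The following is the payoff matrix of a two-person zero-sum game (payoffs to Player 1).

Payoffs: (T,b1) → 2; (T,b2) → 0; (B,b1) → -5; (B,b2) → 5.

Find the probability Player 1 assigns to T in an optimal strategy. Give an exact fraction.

5/6

Row minima: T → 0, B → -5; maximin = 0.
Column maxima: b1 → 2, b2 → 5; minimax = 2.
0 ≠ 2, so there is no saddle point; optimal play is mixed.
Let Player 1 play T with probability p. Expected payoff against b1: 2p + (-5)(1−p) = 7p − 5; against b2: 0p + 5(1−p) = −5p + 5.
Setting these equal: 7p − 5 = −5p + 5 ⇒ 12p = 10 ⇒ p = 5/6, and the value is (7)·(5/6) − 5 = 5/6.
For Player 2: with q = P(b1), equating T's and B's payoffs gives 2q = −10q + 5 ⇒ q = 5/12.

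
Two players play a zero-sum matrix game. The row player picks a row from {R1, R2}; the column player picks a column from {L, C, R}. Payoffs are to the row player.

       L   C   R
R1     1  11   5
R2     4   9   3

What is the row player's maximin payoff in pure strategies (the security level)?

Row minima: R1 → 1, R2 → 3.
The best of these is 3.

3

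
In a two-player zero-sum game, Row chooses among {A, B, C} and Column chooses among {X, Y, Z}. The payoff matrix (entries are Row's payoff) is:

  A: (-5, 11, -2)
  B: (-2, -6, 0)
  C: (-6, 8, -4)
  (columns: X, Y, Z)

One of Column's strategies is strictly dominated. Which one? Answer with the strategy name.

X holds Row's payoff strictly below Z in every row: -5 < -2, -2 < 0, -6 < -4.
So Z is strictly dominated for Column.

Z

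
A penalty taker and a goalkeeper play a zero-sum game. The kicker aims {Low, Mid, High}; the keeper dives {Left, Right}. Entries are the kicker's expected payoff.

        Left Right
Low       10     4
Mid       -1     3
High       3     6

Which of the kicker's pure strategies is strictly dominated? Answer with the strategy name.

Low gives a strictly higher payoff than Mid against every column: 10 > -1, 4 > 3.
So Mid is strictly dominated and the kicker never plays it.

Mid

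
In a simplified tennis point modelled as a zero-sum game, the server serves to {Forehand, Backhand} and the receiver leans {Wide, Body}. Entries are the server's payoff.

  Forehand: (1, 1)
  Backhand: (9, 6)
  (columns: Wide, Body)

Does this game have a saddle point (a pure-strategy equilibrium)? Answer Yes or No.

Row minima: Forehand → 1, Backhand → 6; maximin = 6.
Column maxima: Wide → 9, Body → 6; minimax = 6.
maximin = minimax = 6, so a saddle point exists.

Yes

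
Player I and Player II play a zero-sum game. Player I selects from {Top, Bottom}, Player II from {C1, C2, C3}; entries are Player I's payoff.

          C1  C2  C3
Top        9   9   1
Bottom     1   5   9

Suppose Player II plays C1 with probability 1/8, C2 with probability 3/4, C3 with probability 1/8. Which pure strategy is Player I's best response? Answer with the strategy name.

Expected payoff of Top: (1/8)·9 + (3/4)·9 + (1/8)·1 = 8.
Expected payoff of Bottom: (1/8)·1 + (3/4)·5 + (1/8)·9 = 5.
The largest is 8, so Player I's best response is Top.

Top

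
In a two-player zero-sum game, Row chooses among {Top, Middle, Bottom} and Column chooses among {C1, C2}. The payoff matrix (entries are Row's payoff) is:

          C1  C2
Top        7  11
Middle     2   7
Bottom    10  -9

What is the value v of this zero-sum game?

Row minima: Top → 7, Middle → 2, Bottom → -9; maximin = 7.
Column maxima: C1 → 10, C2 → 11; minimax = 10.
7 ≠ 10, so there is no saddle point; optimal play is mixed.
Middle is strictly dominated by Top, so Row never plays it.
On the remaining 2×2 (Top, Bottom vs C1, C2):
Let Row play Top with probability p. Expected payoff against C1: 7p + 10(1−p) = −3p + 10; against C2: 11p + (-9)(1−p) = 20p − 9.
Setting these equal: −3p + 10 = 20p − 9 ⇒ −23p = -19 ⇒ p = 19/23, and the value is (-3)·(19/23) + 10 = 173/23.
For Column: with q = P(C1), equating Top's and Bottom's payoffs gives −4q + 11 = 19q − 9 ⇒ q = 20/23.

173/23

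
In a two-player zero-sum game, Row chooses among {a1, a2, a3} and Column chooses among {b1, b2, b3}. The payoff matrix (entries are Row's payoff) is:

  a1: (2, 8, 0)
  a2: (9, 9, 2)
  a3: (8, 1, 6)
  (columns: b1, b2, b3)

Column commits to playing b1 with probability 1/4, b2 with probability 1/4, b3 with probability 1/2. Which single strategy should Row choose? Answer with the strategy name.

a2

Expected payoff of a1: (1/4)·2 + (1/4)·8 + (1/2)·0 = 5/2.
Expected payoff of a2: (1/4)·9 + (1/4)·9 + (1/2)·2 = 11/2.
Expected payoff of a3: (1/4)·8 + (1/4)·1 + (1/2)·6 = 21/4.
The largest is 11/2, so Row's best response is a2.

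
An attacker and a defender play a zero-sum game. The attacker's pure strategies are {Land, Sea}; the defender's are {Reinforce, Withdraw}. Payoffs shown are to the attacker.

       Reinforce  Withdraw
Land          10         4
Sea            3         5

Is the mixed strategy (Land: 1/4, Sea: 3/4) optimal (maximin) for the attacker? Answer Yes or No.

Against Reinforce this mix gives (1/4)·10 + (3/4)·3 = 19/4.
Against Withdraw this mix gives (1/4)·4 + (3/4)·5 = 19/4.
All of the defender's active replies (Reinforce, Withdraw) yield 19/4, and no column does worse for the attacker. The mix makes the defender indifferent and guarantees 19/4, so it is optimal.

Yes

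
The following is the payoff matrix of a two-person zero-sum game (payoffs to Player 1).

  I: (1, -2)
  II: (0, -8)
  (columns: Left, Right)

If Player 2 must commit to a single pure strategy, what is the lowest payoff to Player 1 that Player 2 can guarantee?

Column maxima: Left → 1, Right → -2.
The smallest of these is -2.

-2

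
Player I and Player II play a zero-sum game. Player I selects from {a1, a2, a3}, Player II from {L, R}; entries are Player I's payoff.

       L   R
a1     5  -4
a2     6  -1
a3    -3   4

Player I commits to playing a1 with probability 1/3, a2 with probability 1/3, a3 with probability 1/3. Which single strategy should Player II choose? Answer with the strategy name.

If Player II plays L, Player I's expected payoff is (1/3)·5 + (1/3)·6 + (1/3)·(-3) = 8/3.
If Player II plays R, Player I's expected payoff is (1/3)·(-4) + (1/3)·(-1) + (1/3)·4 = -1/3.
Player II minimizes Player I's payoff; the smallest is -1/3, so the best response is R.

R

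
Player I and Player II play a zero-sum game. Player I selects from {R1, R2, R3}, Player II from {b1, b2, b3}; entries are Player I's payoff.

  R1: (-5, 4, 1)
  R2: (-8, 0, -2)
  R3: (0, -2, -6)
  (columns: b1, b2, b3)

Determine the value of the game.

Row minima: R1 → -5, R2 → -8, R3 → -6; maximin = -5.
Column maxima: b1 → 0, b2 → 4, b3 → 1; minimax = 0.
-5 ≠ 0, so there is no saddle point; optimal play is mixed.
R2 is strictly dominated by R1, so Player I never plays it.
b2 is strictly dominated by b3 (it gives Player I strictly more in every row), so Player II never plays it.
On the remaining 2×2 (R1, R3 vs b1, b3):
Let Player I play R1 with probability p. Expected payoff against b1: (-5)p + 0(1−p) = −5p; against b3: 1p + (-6)(1−p) = 7p − 6.
Setting these equal: −5p = 7p − 6 ⇒ −12p = -6 ⇒ p = 1/2, and the value is (-5)·(1/2) = -5/2.
For Player II: with q = P(b1), equating R1's and R3's payoffs gives −6q + 1 = 6q − 6 ⇒ q = 7/12.

-5/2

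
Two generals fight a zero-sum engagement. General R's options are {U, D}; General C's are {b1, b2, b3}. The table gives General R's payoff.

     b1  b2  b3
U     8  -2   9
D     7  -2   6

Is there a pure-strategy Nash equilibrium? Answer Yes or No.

Yes

Row minima: U → -2, D → -2; maximin = -2.
Column maxima: b1 → 8, b2 → -2, b3 → 9; minimax = -2.
maximin = minimax = -2, so a saddle point exists.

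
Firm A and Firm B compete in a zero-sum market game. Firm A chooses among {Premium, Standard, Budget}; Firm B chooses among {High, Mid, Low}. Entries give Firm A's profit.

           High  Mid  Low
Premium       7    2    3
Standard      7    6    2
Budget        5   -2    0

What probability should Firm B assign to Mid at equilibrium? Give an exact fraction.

1/5

Row minima: Premium → 2, Standard → 2, Budget → -2; maximin = 2.
Column maxima: High → 7, Mid → 6, Low → 3; minimax = 3.
2 ≠ 3, so there is no saddle point; optimal play is mixed.
Budget is strictly dominated by Premium, so Firm A never plays it.
High is strictly dominated by Mid (it gives Firm A strictly more in every row), so Firm B never plays it.
On the remaining 2×2 (Premium, Standard vs Mid, Low):
Let Firm A play Premium with probability p. Expected payoff against Mid: 2p + 6(1−p) = −4p + 6; against Low: 3p + 2(1−p) = p + 2.
Setting these equal: −4p + 6 = p + 2 ⇒ −5p = -4 ⇒ p = 4/5, and the value is (-4)·(4/5) + 6 = 14/5.
For Firm B: with q = P(Mid), equating Premium's and Standard's payoffs gives −q + 3 = 4q + 2 ⇒ q = 1/5.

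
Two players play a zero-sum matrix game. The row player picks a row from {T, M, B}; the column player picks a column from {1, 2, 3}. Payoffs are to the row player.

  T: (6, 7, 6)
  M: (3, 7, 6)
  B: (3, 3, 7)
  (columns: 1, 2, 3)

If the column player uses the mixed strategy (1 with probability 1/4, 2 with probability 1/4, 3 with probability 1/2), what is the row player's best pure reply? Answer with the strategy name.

Expected payoff of T: (1/4)·6 + (1/4)·7 + (1/2)·6 = 25/4.
Expected payoff of M: (1/4)·3 + (1/4)·7 + (1/2)·6 = 11/2.
Expected payoff of B: (1/4)·3 + (1/4)·3 + (1/2)·7 = 5.
The largest is 25/4, so the row player's best response is T.

T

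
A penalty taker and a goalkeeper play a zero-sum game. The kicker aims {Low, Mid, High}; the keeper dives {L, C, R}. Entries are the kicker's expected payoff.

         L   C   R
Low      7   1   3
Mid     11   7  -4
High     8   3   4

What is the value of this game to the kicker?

Row minima: Low → 1, Mid → -4, High → 3; maximin = 3.
Column maxima: L → 11, C → 7, R → 4; minimax = 4.
3 ≠ 4, so there is no saddle point; optimal play is mixed.
Low is strictly dominated by High, so the kicker never plays it.
L is strictly dominated by C (it gives the kicker strictly more in every row), so the keeper never plays it.
On the remaining 2×2 (Mid, High vs C, R):
Let the kicker play Mid with probability p. Expected payoff against C: 7p + 3(1−p) = 4p + 3; against R: (-4)p + 4(1−p) = −8p + 4.
Setting these equal: 4p + 3 = −8p + 4 ⇒ 12p = 1 ⇒ p = 1/12, and the value is (4)·(1/12) + 3 = 10/3.
For the keeper: with q = P(C), equating Mid's and High's payoffs gives 11q − 4 = −q + 4 ⇒ q = 2/3.

10/3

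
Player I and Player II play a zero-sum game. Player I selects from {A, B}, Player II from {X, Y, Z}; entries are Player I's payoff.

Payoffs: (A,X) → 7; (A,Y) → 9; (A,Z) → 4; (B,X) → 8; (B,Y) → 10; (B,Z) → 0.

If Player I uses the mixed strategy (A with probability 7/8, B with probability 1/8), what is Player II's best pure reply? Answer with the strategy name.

Z

If Player II plays X, Player I's expected payoff is (7/8)·7 + (1/8)·8 = 57/8.
If Player II plays Y, Player I's expected payoff is (7/8)·9 + (1/8)·10 = 73/8.
If Player II plays Z, Player I's expected payoff is (7/8)·4 + (1/8)·0 = 7/2.
Player II minimizes Player I's payoff; the smallest is 7/2, so the best response is Z.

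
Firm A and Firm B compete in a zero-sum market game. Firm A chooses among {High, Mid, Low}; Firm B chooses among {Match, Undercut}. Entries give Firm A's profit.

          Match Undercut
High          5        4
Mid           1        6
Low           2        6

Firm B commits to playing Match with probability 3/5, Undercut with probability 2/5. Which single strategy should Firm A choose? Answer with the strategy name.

Expected payoff of High: (3/5)·5 + (2/5)·4 = 23/5.
Expected payoff of Mid: (3/5)·1 + (2/5)·6 = 3.
Expected payoff of Low: (3/5)·2 + (2/5)·6 = 18/5.
The largest is 23/5, so Firm A's best response is High.

High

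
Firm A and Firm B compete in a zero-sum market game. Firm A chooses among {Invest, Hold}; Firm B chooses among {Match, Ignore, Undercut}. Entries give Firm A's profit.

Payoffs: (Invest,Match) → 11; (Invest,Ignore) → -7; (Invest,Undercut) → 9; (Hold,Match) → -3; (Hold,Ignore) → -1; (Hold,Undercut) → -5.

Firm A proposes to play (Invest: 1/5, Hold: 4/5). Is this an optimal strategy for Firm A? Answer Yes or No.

Yes

Against Match this mix gives (1/5)·11 + (4/5)·(-3) = -1/5.
Against Ignore this mix gives (1/5)·(-7) + (4/5)·(-1) = -11/5.
Against Undercut this mix gives (1/5)·9 + (4/5)·(-5) = -11/5.
All of Firm B's active replies (Ignore, Undercut) yield -11/5, and no column does worse for Firm A. The mix makes Firm B indifferent and guarantees -11/5, so it is optimal.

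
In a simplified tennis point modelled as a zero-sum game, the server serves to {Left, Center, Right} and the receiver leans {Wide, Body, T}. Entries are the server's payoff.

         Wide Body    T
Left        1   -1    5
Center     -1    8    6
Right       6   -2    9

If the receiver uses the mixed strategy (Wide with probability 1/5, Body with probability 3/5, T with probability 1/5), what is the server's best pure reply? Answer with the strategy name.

Expected payoff of Left: (1/5)·1 + (3/5)·(-1) + (1/5)·5 = 3/5.
Expected payoff of Center: (1/5)·(-1) + (3/5)·8 + (1/5)·6 = 29/5.
Expected payoff of Right: (1/5)·6 + (3/5)·(-2) + (1/5)·9 = 9/5.
The largest is 29/5, so the server's best response is Center.

Center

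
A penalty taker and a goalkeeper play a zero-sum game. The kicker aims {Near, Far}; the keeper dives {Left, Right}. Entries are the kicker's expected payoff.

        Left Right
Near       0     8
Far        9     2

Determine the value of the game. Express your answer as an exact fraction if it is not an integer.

24/5

Row minima: Near → 0, Far → 2; maximin = 2.
Column maxima: Left → 9, Right → 8; minimax = 8.
2 ≠ 8, so there is no saddle point; optimal play is mixed.
Let the kicker play Near with probability p. Expected payoff against Left: 0p + 9(1−p) = −9p + 9; against Right: 8p + 2(1−p) = 6p + 2.
Setting these equal: −9p + 9 = 6p + 2 ⇒ −15p = -7 ⇒ p = 7/15, and the value is (-9)·(7/15) + 9 = 24/5.
For the keeper: with q = P(Left), equating Near's and Far's payoffs gives −8q + 8 = 7q + 2 ⇒ q = 2/5.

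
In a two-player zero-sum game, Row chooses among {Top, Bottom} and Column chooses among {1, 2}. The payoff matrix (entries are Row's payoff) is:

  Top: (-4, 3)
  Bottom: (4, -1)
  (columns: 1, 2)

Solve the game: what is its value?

2/3

Row minima: Top → -4, Bottom → -1; maximin = -1.
Column maxima: 1 → 4, 2 → 3; minimax = 3.
-1 ≠ 3, so there is no saddle point; optimal play is mixed.
Let Row play Top with probability p. Expected payoff against 1: (-4)p + 4(1−p) = −8p + 4; against 2: 3p + (-1)(1−p) = 4p − 1.
Setting these equal: −8p + 4 = 4p − 1 ⇒ −12p = -5 ⇒ p = 5/12, and the value is (-8)·(5/12) + 4 = 2/3.
For Column: with q = P(1), equating Top's and Bottom's payoffs gives −7q + 3 = 5q − 1 ⇒ q = 1/3.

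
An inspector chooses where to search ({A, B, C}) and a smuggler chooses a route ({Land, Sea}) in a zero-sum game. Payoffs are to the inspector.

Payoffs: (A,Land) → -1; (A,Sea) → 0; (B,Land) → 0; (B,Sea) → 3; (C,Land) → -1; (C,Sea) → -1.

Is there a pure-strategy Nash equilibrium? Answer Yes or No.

Row minima: A → -1, B → 0, C → -1; maximin = 0.
Column maxima: Land → 0, Sea → 3; minimax = 0.
maximin = minimax = 0, so a saddle point exists.

Yes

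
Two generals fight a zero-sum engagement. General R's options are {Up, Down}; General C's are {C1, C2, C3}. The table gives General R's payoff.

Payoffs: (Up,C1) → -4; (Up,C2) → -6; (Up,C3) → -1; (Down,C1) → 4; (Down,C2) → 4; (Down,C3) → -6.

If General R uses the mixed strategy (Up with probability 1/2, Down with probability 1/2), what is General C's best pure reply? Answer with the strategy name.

C3

If General C plays C1, General R's expected payoff is (1/2)·(-4) + (1/2)·4 = 0.
If General C plays C2, General R's expected payoff is (1/2)·(-6) + (1/2)·4 = -1.
If General C plays C3, General R's expected payoff is (1/2)·(-1) + (1/2)·(-6) = -7/2.
General C minimizes General R's payoff; the smallest is -7/2, so the best response is C3.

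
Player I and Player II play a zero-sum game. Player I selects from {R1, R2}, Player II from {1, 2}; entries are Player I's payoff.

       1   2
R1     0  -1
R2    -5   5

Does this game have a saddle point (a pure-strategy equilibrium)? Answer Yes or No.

Row minima: R1 → -1, R2 → -5; maximin = -1.
Column maxima: 1 → 0, 2 → 5; minimax = 0.
-1 ≠ 0, so no pure-strategy equilibrium exists.

No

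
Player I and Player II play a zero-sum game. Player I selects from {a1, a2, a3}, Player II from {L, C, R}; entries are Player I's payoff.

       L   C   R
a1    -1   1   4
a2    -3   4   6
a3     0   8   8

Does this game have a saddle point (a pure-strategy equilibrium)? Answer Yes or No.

Yes

Row minima: a1 → -1, a2 → -3, a3 → 0; maximin = 0.
Column maxima: L → 0, C → 8, R → 8; minimax = 0.
maximin = minimax = 0, so a saddle point exists.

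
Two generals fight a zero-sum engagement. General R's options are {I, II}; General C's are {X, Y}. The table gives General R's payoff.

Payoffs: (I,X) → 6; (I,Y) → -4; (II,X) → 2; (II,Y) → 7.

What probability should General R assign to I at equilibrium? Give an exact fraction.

1/3

Row minima: I → -4, II → 2; maximin = 2.
Column maxima: X → 6, Y → 7; minimax = 6.
2 ≠ 6, so there is no saddle point; optimal play is mixed.
Let General R play I with probability p. Expected payoff against X: 6p + 2(1−p) = 4p + 2; against Y: (-4)p + 7(1−p) = −11p + 7.
Setting these equal: 4p + 2 = −11p + 7 ⇒ 15p = 5 ⇒ p = 1/3, and the value is (4)·(1/3) + 2 = 10/3.
For General C: with q = P(X), equating I's and II's payoffs gives 10q − 4 = −5q + 7 ⇒ q = 11/15.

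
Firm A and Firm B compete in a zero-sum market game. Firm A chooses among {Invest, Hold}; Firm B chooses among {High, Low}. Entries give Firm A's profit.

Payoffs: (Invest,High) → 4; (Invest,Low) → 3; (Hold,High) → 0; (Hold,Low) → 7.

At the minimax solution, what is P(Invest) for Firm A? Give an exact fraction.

Row minima: Invest → 3, Hold → 0; maximin = 3.
Column maxima: High → 4, Low → 7; minimax = 4.
3 ≠ 4, so there is no saddle point; optimal play is mixed.
Let Firm A play Invest with probability p. Expected payoff against High: 4p + 0(1−p) = 4p; against Low: 3p + 7(1−p) = −4p + 7.
Setting these equal: 4p = −4p + 7 ⇒ 8p = 7 ⇒ p = 7/8, and the value is (4)·(7/8) = 7/2.
For Firm B: with q = P(High), equating Invest's and Hold's payoffs gives q + 3 = −7q + 7 ⇒ q = 1/2.

7/8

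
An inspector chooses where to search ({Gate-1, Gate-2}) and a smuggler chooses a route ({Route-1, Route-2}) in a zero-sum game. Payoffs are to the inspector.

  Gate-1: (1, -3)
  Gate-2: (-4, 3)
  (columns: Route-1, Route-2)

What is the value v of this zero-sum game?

Row minima: Gate-1 → -3, Gate-2 → -4; maximin = -3.
Column maxima: Route-1 → 1, Route-2 → 3; minimax = 1.
-3 ≠ 1, so there is no saddle point; optimal play is mixed.
Let the inspector play Gate-1 with probability p. Expected payoff against Route-1: 1p + (-4)(1−p) = 5p − 4; against Route-2: (-3)p + 3(1−p) = −6p + 3.
Setting these equal: 5p − 4 = −6p + 3 ⇒ 11p = 7 ⇒ p = 7/11, and the value is (5)·(7/11) − 4 = -9/11.
For the smuggler: with q = P(Route-1), equating Gate-1's and Gate-2's payoffs gives 4q − 3 = −7q + 3 ⇒ q = 6/11.

-9/11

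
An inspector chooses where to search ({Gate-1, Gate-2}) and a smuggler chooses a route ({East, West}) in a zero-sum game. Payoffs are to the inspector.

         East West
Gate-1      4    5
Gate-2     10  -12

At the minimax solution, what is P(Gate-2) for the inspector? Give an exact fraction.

Row minima: Gate-1 → 4, Gate-2 → -12; maximin = 4.
Column maxima: East → 10, West → 5; minimax = 5.
4 ≠ 5, so there is no saddle point; optimal play is mixed.
Let the inspector play Gate-1 with probability p. Expected payoff against East: 4p + 10(1−p) = −6p + 10; against West: 5p + (-12)(1−p) = 17p − 12.
Setting these equal: −6p + 10 = 17p − 12 ⇒ −23p = -22 ⇒ p = 22/23, and the value is (-6)·(22/23) + 10 = 98/23.
For the smuggler: with q = P(East), equating Gate-1's and Gate-2's payoffs gives −q + 5 = 22q − 12 ⇒ q = 17/23.

1/23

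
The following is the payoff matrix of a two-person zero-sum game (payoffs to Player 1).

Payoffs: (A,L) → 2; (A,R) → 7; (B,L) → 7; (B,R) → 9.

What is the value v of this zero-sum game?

Row minima: A → 2, B → 7; maximin = 7.
Column maxima: L → 7, R → 9; minimax = 7.
Since maximin = minimax = 7, there is a saddle point and the value is 7.

7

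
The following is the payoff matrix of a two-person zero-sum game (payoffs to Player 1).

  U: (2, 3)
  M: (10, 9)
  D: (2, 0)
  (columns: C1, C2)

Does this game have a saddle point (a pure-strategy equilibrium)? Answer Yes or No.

Yes

Row minima: U → 2, M → 9, D → 0; maximin = 9.
Column maxima: C1 → 10, C2 → 9; minimax = 9.
maximin = minimax = 9, so a saddle point exists.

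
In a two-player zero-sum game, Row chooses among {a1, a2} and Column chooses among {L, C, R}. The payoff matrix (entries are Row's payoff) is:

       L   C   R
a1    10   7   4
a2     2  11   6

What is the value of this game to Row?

26/5

Row minima: a1 → 4, a2 → 2; maximin = 4.
Column maxima: L → 10, C → 11, R → 6; minimax = 6.
4 ≠ 6, so there is no saddle point; optimal play is mixed.
C is strictly dominated by R (it gives Row strictly more in every row), so Column never plays it.
On the remaining 2×2 (a1, a2 vs L, R):
Let Row play a1 with probability p. Expected payoff against L: 10p + 2(1−p) = 8p + 2; against R: 4p + 6(1−p) = −2p + 6.
Setting these equal: 8p + 2 = −2p + 6 ⇒ 10p = 4 ⇒ p = 2/5, and the value is (8)·(2/5) + 2 = 26/5.
For Column: with q = P(L), equating a1's and a2's payoffs gives 6q + 4 = −4q + 6 ⇒ q = 1/5.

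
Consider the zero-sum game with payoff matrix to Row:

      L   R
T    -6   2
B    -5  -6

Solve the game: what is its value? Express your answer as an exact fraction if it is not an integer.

-46/9

Row minima: T → -6, B → -6; maximin = -6.
Column maxima: L → -5, R → 2; minimax = -5.
-6 ≠ -5, so there is no saddle point; optimal play is mixed.
Let Row play T with probability p. Expected payoff against L: (-6)p + (-5)(1−p) = −p − 5; against R: 2p + (-6)(1−p) = 8p − 6.
Setting these equal: −p − 5 = 8p − 6 ⇒ −9p = -1 ⇒ p = 1/9, and the value is (-1)·(1/9) − 5 = -46/9.
For Column: with q = P(L), equating T's and B's payoffs gives −8q + 2 = q − 6 ⇒ q = 8/9.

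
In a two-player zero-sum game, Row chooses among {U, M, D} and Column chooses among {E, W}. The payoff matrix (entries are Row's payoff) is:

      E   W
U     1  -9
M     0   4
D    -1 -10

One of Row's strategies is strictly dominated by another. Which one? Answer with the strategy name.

D

U gives a strictly higher payoff than D against every column: 1 > -1, -9 > -10.
So D is strictly dominated and Row never plays it.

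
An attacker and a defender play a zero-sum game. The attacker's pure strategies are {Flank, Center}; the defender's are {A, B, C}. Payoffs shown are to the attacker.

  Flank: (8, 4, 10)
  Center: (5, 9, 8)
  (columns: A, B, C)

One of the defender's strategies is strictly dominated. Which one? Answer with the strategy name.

C

A holds the attacker's payoff strictly below C in every row: 8 < 10, 5 < 8.
So C is strictly dominated for the defender.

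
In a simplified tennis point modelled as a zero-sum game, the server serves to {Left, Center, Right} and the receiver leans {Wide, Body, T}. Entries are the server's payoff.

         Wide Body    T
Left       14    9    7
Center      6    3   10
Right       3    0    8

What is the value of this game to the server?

23/3

Row minima: Left → 7, Center → 3, Right → 0; maximin = 7.
Column maxima: Wide → 14, Body → 9, T → 10; minimax = 9.
7 ≠ 9, so there is no saddle point; optimal play is mixed.
Right is strictly dominated by Center, so the server never plays it.
Wide is strictly dominated by Body (it gives the server strictly more in every row), so the receiver never plays it.
On the remaining 2×2 (Left, Center vs Body, T):
Let the server play Left with probability p. Expected payoff against Body: 9p + 3(1−p) = 6p + 3; against T: 7p + 10(1−p) = −3p + 10.
Setting these equal: 6p + 3 = −3p + 10 ⇒ 9p = 7 ⇒ p = 7/9, and the value is (6)·(7/9) + 3 = 23/3.
For the receiver: with q = P(Body), equating Left's and Center's payoffs gives 2q + 7 = −7q + 10 ⇒ q = 1/3.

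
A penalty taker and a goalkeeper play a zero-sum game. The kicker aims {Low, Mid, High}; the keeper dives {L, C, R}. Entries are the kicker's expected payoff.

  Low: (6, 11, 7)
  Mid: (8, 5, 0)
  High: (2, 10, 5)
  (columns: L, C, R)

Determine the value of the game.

56/9

Row minima: Low → 6, Mid → 0, High → 2; maximin = 6.
Column maxima: L → 8, C → 11, R → 7; minimax = 7.
6 ≠ 7, so there is no saddle point; optimal play is mixed.
High is strictly dominated by Low, so the kicker never plays it.
C is strictly dominated by R (it gives the kicker strictly more in every row), so the keeper never plays it.
On the remaining 2×2 (Low, Mid vs L, R):
Let the kicker play Low with probability p. Expected payoff against L: 6p + 8(1−p) = −2p + 8; against R: 7p + 0(1−p) = 7p.
Setting these equal: −2p + 8 = 7p ⇒ −9p = -8 ⇒ p = 8/9, and the value is (-2)·(8/9) + 8 = 56/9.
For the keeper: with q = P(L), equating Low's and Mid's payoffs gives −q + 7 = 8q ⇒ q = 7/9.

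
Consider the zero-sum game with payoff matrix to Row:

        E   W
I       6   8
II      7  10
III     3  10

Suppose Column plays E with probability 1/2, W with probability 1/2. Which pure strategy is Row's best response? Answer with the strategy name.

Expected payoff of I: (1/2)·6 + (1/2)·8 = 7.
Expected payoff of II: (1/2)·7 + (1/2)·10 = 17/2.
Expected payoff of III: (1/2)·3 + (1/2)·10 = 13/2.
The largest is 17/2, so Row's best response is II.

II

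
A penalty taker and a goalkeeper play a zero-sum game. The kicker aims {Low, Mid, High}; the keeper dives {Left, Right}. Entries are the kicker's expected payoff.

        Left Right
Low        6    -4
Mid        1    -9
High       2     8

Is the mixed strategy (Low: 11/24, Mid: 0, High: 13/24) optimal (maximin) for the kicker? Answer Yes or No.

Against Left this mix gives (11/24)·6 + (13/24)·2 = 23/6.
Against Right this mix gives (11/24)·(-4) + (13/24)·8 = 5/2.
The keeper will play Right, holding the kicker to 5/2. Shifting weight toward the row that does better against Right would raise this floor (the equalizing mix achieves 7/2 against both Right and Left), so the proposed strategy is not optimal.

No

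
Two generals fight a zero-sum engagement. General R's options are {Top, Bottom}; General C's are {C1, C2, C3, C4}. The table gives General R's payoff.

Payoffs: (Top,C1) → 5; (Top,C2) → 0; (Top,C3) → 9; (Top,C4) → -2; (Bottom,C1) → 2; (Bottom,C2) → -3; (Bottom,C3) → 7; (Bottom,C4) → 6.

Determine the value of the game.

Row minima: Top → -2, Bottom → -3; maximin = -2.
Column maxima: C1 → 5, C2 → 0, C3 → 9, C4 → 6; minimax = 0.
-2 ≠ 0, so there is no saddle point; optimal play is mixed.
C1 is strictly dominated by C2 (it gives General R strictly more in every row), so General C never plays it.
C3 is strictly dominated by C2 (it gives General R strictly more in every row), so General C never plays it.
On the remaining 2×2 (Top, Bottom vs C2, C4):
Let General R play Top with probability p. Expected payoff against C2: 0p + (-3)(1−p) = 3p − 3; against C4: (-2)p + 6(1−p) = −8p + 6.
Setting these equal: 3p − 3 = −8p + 6 ⇒ 11p = 9 ⇒ p = 9/11, and the value is (3)·(9/11) − 3 = -6/11.
For General C: with q = P(C2), equating Top's and Bottom's payoffs gives 2q − 2 = −9q + 6 ⇒ q = 8/11.

-6/11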